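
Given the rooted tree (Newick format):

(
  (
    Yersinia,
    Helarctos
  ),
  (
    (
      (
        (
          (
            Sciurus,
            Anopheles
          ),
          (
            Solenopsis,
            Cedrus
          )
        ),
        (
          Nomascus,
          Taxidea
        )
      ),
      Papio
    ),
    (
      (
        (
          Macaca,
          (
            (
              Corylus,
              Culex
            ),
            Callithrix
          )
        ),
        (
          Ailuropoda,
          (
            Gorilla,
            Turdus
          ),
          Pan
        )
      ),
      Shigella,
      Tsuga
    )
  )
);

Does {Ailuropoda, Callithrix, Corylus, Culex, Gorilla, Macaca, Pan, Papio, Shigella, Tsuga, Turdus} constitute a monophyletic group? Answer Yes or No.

No

The MRCA of the listed taxa subtends (((((Sciurus,Anopheles),(Solenopsis,Cedrus)),(Nomascus,Taxidea)),Papio),(((Macaca,((Corylus,Culex),Callithrix)),(Ailuropoda,(Gorilla,Turdus),Pan)),Shigella,Tsuga)).
That clade also contains Anopheles, Cedrus, Nomascus, Sciurus, Solenopsis, Taxidea, which are not in the proposed group, so the group is not monophyletic.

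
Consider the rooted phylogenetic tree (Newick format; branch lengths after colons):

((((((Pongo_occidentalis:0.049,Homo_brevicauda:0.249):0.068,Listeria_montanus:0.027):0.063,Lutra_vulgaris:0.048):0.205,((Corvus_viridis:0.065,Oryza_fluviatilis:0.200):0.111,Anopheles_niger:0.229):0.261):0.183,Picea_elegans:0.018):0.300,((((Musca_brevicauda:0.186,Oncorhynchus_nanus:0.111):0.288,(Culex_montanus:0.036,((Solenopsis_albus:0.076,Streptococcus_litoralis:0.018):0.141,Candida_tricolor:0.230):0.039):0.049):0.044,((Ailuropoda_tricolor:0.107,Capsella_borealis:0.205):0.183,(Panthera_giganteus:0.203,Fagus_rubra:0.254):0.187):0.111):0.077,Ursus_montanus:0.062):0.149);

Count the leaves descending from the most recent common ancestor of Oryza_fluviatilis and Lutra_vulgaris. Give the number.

7

The MRCA of Oryza_fluviatilis and Lutra_vulgaris is the node subtending ((((Pongo_occidentalis,Homo_brevicauda),Listeria_montanus),Lutra_vulgaris),((Corvus_viridis,Oryza_fluviatilis),Anopheles_niger)).
That clade contains 7 terminal taxa: Anopheles_niger, Corvus_viridis, Homo_brevicauda, Listeria_montanus, Lutra_vulgaris, Oryza_fluviatilis, Pongo_occidentalis.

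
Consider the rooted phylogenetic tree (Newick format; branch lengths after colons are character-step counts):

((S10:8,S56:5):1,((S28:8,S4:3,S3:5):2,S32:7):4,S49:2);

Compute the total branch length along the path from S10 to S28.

The path runs S10 → … → MRCA → … → S28; the MRCA is the root of the tree.
Branch lengths along that path: 8 + 1 + 4 + 2 + 8 = 23.

23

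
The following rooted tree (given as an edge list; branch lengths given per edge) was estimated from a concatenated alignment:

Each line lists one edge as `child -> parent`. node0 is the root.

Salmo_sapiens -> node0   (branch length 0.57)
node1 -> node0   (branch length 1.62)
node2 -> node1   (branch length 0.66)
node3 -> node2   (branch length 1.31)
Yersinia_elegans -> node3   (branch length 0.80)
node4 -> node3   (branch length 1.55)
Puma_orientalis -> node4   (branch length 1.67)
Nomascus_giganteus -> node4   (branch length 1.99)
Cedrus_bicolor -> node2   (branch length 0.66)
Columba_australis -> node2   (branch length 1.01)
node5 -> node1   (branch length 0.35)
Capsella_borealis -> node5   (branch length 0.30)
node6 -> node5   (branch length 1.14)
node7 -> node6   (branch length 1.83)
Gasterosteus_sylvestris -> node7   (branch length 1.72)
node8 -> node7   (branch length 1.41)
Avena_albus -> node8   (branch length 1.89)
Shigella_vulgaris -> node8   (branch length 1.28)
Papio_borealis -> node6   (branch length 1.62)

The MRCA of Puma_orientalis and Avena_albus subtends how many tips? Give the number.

10

The MRCA of Puma_orientalis and Avena_albus is the node subtending (((Yersinia_elegans,(Puma_orientalis,Nomascus_giganteus)),Cedrus_bicolor,Columba_australis),(Capsella_borealis,((Gasterosteus_sylvestris,(Avena_albus,Shigella_vulgaris)),Papio_borealis))).
That clade contains 10 terminal taxa: Avena_albus, Capsella_borealis, Cedrus_bicolor, Columba_australis, Gasterosteus_sylvestris, Nomascus_giganteus, Papio_borealis, Puma_orientalis, Shigella_vulgaris, Yersinia_elegans.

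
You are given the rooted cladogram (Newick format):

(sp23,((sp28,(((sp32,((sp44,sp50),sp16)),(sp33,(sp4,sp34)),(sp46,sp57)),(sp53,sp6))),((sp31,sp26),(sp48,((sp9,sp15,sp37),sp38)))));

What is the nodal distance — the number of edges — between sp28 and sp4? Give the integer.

6

The MRCA of sp28 and sp4 is the node subtending (sp28,(((sp32,((sp44,sp50),sp16)),(sp33,(sp4,sp34)),(sp46,sp57)),(sp53,sp6))).
From sp28 up to that node: 1 branch. From sp4 up to the same node: 5 branches. Total: 1 + 5 = 6.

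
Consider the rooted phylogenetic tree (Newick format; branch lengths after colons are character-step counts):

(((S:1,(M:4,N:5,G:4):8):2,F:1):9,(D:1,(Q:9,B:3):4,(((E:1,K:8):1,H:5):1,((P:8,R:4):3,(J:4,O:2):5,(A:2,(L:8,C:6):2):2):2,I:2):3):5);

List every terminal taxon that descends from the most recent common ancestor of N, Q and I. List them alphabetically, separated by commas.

A, B, C, D, E, F, G, H, I, J, K, L, M, N, O, P, Q, R, S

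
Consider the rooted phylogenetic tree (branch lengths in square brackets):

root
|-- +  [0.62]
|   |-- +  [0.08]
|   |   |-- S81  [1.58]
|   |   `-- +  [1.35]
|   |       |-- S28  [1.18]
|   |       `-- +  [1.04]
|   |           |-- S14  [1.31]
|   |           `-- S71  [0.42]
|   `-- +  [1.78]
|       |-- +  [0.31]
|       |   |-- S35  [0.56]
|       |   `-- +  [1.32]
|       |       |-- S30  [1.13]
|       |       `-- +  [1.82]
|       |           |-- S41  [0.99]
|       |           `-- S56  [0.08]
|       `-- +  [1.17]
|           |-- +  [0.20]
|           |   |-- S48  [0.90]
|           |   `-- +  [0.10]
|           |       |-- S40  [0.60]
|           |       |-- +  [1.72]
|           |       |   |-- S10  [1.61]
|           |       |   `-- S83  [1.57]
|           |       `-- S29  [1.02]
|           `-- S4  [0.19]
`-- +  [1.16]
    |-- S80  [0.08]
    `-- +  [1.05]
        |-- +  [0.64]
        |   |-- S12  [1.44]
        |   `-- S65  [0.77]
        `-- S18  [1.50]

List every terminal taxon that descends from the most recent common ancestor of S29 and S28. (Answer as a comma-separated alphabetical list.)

Tracing S29: it sits inside (S40,(S10,S83),S29).
Tracing S28: it sits inside (S28,(S14,S71)).
The smallest clade enclosing both is ((S81,(S28,(S14,S71))),((S35,(S30,(S41,S56))),((S48,(S40,(S10,S83),S29)),S4))); the answer is its 14 terminal taxa in alphabetical order.

S10, S14, S28, S29, S30, S35, S4, S40, S41, S48, S56, S71, S81, S83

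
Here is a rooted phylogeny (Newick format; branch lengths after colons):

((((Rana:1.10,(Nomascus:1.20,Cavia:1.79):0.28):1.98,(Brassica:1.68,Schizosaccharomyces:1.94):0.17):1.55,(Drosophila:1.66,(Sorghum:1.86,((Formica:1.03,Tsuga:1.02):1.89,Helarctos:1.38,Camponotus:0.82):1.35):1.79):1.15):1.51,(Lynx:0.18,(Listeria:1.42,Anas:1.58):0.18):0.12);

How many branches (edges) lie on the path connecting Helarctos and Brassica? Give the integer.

7

The MRCA of Helarctos and Brassica is the node subtending (((Rana,(Nomascus,Cavia)),(Brassica,Schizosaccharomyces)),(Drosophila,(Sorghum,((Formica,Tsuga),Helarctos,Camponotus)))).
From Helarctos up to that node: 4 branches. From Brassica up to the same node: 3 branches. Total: 4 + 3 = 7.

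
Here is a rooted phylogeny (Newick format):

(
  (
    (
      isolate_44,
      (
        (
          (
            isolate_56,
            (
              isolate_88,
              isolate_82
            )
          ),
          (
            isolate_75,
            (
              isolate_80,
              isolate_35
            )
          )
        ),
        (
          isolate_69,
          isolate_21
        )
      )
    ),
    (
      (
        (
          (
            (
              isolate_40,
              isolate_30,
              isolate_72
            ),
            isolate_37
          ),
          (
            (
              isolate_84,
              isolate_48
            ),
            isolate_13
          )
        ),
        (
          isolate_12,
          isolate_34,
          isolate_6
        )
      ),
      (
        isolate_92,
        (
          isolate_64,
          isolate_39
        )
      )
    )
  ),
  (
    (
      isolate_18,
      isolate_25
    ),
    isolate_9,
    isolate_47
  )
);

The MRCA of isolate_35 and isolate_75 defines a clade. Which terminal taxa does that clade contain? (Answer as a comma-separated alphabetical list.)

Tracing isolate_35: it sits inside (isolate_80,isolate_35).
Tracing isolate_75: it sits inside (isolate_75,(isolate_80,isolate_35)).
The smallest clade enclosing both is (isolate_75,(isolate_80,isolate_35)); the answer is its 3 terminal taxa in alphabetical order.

isolate_35, isolate_75, isolate_80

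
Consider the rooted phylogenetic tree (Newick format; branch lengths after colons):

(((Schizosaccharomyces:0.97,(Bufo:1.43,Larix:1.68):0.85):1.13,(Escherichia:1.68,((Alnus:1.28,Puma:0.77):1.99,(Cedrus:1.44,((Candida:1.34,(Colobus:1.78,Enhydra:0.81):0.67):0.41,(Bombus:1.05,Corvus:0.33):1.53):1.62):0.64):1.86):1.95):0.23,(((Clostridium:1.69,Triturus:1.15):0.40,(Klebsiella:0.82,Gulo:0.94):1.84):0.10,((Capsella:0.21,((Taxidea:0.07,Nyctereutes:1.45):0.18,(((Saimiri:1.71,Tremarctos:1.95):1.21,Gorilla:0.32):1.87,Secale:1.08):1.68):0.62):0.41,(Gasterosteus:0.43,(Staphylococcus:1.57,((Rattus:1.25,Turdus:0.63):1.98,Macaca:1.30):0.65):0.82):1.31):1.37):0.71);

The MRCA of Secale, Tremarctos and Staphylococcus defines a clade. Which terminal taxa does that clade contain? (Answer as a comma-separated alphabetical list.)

Tracing Secale: it sits inside (((Saimiri,Tremarctos),Gorilla),Secale).
Tracing Tremarctos: it sits inside (Saimiri,Tremarctos).
Tracing Staphylococcus: it sits inside (Staphylococcus,((Rattus,Turdus),Macaca)).
The smallest clade enclosing all 3 is ((Capsella,((Taxidea,Nyctereutes),(((Saimiri,Tremarctos),Gorilla),Secale))),(Gasterosteus,(Staphylococcus,((Rattus,Turdus),Macaca)))); the answer is its 12 terminal taxa in alphabetical order.

Capsella, Gasterosteus, Gorilla, Macaca, Nyctereutes, Rattus, Saimiri, Secale, Staphylococcus, Taxidea, Tremarctos, Turdus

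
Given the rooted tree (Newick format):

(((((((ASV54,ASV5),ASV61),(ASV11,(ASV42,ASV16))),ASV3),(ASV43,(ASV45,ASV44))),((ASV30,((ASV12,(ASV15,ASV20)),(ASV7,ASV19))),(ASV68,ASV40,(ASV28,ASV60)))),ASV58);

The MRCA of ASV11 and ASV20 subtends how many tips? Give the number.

The MRCA of ASV11 and ASV20 is the node subtending ((((((ASV54,ASV5),ASV61),(ASV11,(ASV42,ASV16))),ASV3),(ASV43,(ASV45,ASV44))),((ASV30,((ASV12,(ASV15,ASV20)),(ASV7,ASV19))),(ASV68,ASV40,(ASV28,ASV60)))).
That clade contains 20 terminal taxa: ASV11, ASV12, ASV15, ASV16, ASV19, ASV20, ASV28, ASV3, ASV30, ASV40, ASV42, ASV43, ASV44, ASV45, ASV5, ASV54, ASV60, ASV61, ASV68, ASV7.

20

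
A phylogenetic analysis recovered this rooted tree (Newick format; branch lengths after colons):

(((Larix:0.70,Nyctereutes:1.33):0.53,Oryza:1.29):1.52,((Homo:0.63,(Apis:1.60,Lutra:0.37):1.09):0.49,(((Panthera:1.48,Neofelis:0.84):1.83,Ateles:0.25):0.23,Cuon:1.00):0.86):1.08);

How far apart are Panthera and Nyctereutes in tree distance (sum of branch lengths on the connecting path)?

8.86

The path runs Panthera → … → MRCA → … → Nyctereutes; the MRCA is the root of the tree.
Branch lengths along that path: 1.48 + 1.83 + 0.23 + 0.86 + 1.08 + 1.52 + 0.53 + 1.33 = 8.86.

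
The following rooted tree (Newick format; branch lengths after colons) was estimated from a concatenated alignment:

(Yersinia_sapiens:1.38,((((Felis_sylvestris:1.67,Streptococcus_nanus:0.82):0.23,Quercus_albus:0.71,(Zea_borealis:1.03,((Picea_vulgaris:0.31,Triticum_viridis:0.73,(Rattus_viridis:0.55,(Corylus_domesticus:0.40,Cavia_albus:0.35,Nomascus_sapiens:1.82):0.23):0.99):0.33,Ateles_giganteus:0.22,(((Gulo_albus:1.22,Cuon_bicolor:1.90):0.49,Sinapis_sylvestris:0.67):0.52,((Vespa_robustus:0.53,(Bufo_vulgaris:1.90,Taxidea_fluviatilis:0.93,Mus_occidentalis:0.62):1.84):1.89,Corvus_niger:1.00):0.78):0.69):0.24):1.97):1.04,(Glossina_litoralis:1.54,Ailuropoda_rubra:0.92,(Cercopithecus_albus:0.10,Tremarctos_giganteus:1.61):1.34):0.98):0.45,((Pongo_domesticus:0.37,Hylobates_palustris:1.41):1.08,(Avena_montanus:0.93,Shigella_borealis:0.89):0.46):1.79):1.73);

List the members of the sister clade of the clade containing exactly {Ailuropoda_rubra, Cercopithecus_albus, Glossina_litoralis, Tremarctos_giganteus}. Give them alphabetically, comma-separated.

Ateles_giganteus, Bufo_vulgaris, Cavia_albus, Corvus_niger, Corylus_domesticus, Cuon_bicolor, Felis_sylvestris, Gulo_albus, Mus_occidentalis, Nomascus_sapiens, Picea_vulgaris, Quercus_albus, Rattus_viridis, Sinapis_sylvestris, Streptococcus_nanus, Taxidea_fluviatilis, Triticum_viridis, Vespa_robustus, Zea_borealis

The clade containing exactly {Ailuropoda_rubra, Cercopithecus_albus, Glossina_litoralis, Tremarctos_giganteus} attaches to the tree at the node subtending (((Felis_sylvestris,Streptococcus_nanus),Quercus_albus,(Zea_borealis,((Picea_vulgaris,Triticum_viridis,(Rattus_viridis,(Corylus_domesticus,Cavia_albus,Nomascus_sapiens))),Ateles_giganteus,(((Gulo_albus,Cuon_bicolor),Sinapis_sylvestris),((Vespa_robustus,(Bufo_vulgaris,Taxidea_fluviatilis,Mus_occidentalis)),Corvus_niger))))),(Glossina_litoralis,Ailuropoda_rubra,(Cercopithecus_albus,Tremarctos_giganteus))).
The other lineage descending from that same node — the sister group — is ((Felis_sylvestris,Streptococcus_nanus),Quercus_albus,(Zea_borealis,((Picea_vulgaris,Triticum_viridis,(Rattus_viridis,(Corylus_domesticus,Cavia_albus,Nomascus_sapiens))),Ateles_giganteus,(((Gulo_albus,Cuon_bicolor),Sinapis_sylvestris),((Vespa_robustus,(Bufo_vulgaris,Taxidea_fluviatilis,Mus_occidentalis)),Corvus_niger))))); its 19 tips in alphabetical order are the answer.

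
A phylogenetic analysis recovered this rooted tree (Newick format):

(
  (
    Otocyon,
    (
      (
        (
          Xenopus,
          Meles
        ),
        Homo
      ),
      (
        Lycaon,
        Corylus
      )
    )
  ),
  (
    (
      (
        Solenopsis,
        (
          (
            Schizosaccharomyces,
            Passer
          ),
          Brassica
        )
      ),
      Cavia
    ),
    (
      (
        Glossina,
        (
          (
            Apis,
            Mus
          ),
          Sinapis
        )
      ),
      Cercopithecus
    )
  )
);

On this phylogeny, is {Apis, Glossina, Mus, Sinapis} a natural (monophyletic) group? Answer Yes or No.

The most recent common ancestor of these taxa subtends (Glossina,((Apis,Mus),Sinapis)).
That clade has exactly 4 tips — every listed taxon and nothing else — so the group is monophyletic.

Yes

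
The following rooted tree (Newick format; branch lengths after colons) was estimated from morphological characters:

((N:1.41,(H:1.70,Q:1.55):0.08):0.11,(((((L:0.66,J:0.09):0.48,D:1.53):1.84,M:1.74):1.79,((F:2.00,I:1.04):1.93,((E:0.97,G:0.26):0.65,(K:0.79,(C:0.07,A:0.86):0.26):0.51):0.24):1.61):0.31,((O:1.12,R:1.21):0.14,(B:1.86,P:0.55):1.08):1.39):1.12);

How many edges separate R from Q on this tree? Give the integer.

7

The MRCA of R and Q is the root of the tree.
From R up to that node: 4 branches. From Q up to the same node: 3 branches. Total: 4 + 3 = 7.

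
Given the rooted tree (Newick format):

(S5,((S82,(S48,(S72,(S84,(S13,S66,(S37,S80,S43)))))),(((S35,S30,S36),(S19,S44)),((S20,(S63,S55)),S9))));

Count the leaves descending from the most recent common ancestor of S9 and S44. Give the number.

9

The MRCA of S9 and S44 is the node subtending (((S35,S30,S36),(S19,S44)),((S20,(S63,S55)),S9)).
That clade contains 9 terminal taxa: S19, S20, S30, S35, S36, S44, S55, S63, S9.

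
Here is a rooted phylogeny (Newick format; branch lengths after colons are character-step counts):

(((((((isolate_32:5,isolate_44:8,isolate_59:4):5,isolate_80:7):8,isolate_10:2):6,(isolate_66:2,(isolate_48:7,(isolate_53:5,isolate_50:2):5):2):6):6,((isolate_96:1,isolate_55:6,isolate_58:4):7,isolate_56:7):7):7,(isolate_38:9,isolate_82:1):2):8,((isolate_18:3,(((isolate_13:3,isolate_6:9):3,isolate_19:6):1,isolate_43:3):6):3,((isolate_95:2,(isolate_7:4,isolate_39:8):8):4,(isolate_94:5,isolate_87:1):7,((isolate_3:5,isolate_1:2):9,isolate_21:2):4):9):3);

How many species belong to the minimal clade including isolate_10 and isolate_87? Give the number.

The MRCA of isolate_10 and isolate_87 is the root, so the clade is the entire tree.
That clade contains 28 terminal taxa: isolate_1, isolate_10, isolate_13, isolate_18, isolate_19, isolate_21, isolate_3, isolate_32, isolate_38, isolate_39, isolate_43, isolate_44, isolate_48, isolate_50, isolate_53, isolate_55, isolate_56, isolate_58, isolate_59, isolate_6, isolate_66, isolate_7, isolate_80, isolate_82, isolate_87, isolate_94, isolate_95, isolate_96.

28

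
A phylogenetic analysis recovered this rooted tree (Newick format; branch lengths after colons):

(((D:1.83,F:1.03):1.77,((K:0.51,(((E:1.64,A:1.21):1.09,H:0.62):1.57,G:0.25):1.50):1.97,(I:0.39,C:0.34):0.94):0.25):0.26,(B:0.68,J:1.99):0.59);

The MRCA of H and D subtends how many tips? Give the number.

9

The MRCA of H and D is the node subtending ((D,F),((K,(((E,A),H),G)),(I,C))).
That clade contains 9 terminal taxa: A, C, D, E, F, G, H, I, K.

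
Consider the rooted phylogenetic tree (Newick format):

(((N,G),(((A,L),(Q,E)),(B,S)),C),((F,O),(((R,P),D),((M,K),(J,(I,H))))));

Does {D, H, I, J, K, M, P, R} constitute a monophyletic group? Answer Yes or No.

The most recent common ancestor of these taxa subtends (((R,P),D),((M,K),(J,(I,H)))).
That clade has exactly 8 tips — every listed taxon and nothing else — so the group is monophyletic.

Yes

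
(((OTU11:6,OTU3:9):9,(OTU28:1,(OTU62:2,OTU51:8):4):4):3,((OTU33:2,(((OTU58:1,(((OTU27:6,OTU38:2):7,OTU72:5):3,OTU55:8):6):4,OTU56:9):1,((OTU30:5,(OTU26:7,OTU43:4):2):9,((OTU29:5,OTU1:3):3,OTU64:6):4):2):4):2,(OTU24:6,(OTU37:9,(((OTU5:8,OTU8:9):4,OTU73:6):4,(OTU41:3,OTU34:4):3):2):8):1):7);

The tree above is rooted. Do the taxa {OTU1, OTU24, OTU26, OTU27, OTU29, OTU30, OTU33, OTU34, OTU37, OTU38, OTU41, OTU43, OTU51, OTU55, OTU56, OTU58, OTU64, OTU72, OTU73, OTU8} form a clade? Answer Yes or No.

The MRCA of the listed taxa is the root, so the smallest clade containing them is the whole tree.
That clade also contains OTU11, OTU28, OTU3, OTU5, OTU62, which are not in the proposed group, so the group is not monophyletic.

No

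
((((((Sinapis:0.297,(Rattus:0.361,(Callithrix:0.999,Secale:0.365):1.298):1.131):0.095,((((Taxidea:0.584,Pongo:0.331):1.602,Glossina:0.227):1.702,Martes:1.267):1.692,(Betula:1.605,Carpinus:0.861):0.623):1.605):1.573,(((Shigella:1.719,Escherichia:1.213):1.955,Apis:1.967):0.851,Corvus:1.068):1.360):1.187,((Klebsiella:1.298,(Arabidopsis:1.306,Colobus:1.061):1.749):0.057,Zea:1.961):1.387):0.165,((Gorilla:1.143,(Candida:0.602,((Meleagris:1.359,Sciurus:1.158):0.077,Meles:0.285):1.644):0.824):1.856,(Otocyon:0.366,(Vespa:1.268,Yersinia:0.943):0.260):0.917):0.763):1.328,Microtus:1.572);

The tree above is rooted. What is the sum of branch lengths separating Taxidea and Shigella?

14.643

The path runs Taxidea → … → MRCA → … → Shigella; the MRCA is the node subtending (((Sinapis,(Rattus,(Callithrix,Secale))),((((Taxidea,Pongo),Glossina),Martes),(Betula,Carpinus))),(((Shigella,Escherichia),Apis),Corvus)).
Branch lengths along that path: 0.584 + 1.602 + 1.702 + 1.692 + 1.605 + 1.573 + 1.360 + 0.851 + 1.955 + 1.719 = 14.643.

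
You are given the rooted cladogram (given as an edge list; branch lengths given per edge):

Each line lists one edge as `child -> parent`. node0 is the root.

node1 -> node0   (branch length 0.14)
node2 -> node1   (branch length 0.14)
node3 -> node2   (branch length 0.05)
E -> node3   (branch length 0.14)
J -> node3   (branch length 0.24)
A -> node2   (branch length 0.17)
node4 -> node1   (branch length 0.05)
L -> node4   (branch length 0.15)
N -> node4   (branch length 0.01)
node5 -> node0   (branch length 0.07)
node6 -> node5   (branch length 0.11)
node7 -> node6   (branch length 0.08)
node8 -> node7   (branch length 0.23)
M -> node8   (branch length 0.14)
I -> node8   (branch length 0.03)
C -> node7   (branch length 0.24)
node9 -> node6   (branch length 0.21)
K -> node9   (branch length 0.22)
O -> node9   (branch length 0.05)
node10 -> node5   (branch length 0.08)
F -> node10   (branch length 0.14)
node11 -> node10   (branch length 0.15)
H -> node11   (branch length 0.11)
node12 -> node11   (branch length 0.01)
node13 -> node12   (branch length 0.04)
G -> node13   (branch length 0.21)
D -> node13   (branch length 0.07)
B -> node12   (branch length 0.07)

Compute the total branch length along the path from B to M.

0.87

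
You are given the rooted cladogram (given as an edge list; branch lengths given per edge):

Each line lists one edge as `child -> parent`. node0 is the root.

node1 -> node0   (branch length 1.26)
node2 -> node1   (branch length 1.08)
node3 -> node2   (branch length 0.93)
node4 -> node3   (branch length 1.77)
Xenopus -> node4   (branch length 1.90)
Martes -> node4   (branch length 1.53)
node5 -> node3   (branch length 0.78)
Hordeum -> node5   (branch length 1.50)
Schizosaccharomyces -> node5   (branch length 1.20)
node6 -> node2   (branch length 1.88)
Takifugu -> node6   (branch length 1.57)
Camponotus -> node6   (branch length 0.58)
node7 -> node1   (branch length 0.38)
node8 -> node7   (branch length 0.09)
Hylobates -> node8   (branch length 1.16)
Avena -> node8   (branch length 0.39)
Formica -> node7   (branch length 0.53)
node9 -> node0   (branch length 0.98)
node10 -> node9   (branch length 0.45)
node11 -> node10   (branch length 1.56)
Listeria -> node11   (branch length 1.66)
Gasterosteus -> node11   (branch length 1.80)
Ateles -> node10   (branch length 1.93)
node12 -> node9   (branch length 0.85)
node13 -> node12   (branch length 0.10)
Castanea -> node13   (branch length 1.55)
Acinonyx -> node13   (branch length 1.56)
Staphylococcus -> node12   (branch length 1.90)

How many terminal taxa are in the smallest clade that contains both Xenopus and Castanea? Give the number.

The MRCA of Xenopus and Castanea is the root, so the clade is the entire tree.
That clade contains 15 terminal taxa: Acinonyx, Ateles, Avena, Camponotus, Castanea, Formica, Gasterosteus, Hordeum, Hylobates, Listeria, Martes, Schizosaccharomyces, Staphylococcus, Takifugu, Xenopus.

15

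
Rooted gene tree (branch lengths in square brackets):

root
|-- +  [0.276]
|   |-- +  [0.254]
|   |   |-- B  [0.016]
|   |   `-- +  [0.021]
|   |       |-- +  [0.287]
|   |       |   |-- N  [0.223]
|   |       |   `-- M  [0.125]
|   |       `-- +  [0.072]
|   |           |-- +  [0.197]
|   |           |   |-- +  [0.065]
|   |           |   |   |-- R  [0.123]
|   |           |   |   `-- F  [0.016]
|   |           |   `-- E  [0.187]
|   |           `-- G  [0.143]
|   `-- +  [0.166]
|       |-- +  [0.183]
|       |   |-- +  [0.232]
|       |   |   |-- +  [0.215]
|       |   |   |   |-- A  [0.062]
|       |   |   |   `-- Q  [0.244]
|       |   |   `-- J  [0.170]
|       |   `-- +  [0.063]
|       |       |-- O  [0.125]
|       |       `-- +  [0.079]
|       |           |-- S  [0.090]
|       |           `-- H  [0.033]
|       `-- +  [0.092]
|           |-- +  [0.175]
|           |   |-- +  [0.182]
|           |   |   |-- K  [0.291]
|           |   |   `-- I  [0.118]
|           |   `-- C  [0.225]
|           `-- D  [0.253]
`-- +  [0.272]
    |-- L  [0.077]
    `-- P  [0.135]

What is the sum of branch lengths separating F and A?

1.483

The path runs F → … → MRCA → … → A; the MRCA is the node subtending ((B,((N,M),(((R,F),E),G))),((((A,Q),J),(O,(S,H))),(((K,I),C),D))).
Branch lengths along that path: 0.016 + 0.065 + 0.197 + 0.072 + 0.021 + 0.254 + 0.166 + 0.183 + 0.232 + 0.215 + 0.062 = 1.483.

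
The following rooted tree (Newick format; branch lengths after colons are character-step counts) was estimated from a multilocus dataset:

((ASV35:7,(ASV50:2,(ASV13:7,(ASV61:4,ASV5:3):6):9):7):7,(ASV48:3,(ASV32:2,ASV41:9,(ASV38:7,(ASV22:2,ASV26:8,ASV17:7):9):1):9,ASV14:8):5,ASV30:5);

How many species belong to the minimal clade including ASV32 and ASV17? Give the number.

The MRCA of ASV32 and ASV17 is the node subtending (ASV32,ASV41,(ASV38,(ASV22,ASV26,ASV17))).
That clade contains 6 terminal taxa: ASV17, ASV22, ASV26, ASV32, ASV38, ASV41.

6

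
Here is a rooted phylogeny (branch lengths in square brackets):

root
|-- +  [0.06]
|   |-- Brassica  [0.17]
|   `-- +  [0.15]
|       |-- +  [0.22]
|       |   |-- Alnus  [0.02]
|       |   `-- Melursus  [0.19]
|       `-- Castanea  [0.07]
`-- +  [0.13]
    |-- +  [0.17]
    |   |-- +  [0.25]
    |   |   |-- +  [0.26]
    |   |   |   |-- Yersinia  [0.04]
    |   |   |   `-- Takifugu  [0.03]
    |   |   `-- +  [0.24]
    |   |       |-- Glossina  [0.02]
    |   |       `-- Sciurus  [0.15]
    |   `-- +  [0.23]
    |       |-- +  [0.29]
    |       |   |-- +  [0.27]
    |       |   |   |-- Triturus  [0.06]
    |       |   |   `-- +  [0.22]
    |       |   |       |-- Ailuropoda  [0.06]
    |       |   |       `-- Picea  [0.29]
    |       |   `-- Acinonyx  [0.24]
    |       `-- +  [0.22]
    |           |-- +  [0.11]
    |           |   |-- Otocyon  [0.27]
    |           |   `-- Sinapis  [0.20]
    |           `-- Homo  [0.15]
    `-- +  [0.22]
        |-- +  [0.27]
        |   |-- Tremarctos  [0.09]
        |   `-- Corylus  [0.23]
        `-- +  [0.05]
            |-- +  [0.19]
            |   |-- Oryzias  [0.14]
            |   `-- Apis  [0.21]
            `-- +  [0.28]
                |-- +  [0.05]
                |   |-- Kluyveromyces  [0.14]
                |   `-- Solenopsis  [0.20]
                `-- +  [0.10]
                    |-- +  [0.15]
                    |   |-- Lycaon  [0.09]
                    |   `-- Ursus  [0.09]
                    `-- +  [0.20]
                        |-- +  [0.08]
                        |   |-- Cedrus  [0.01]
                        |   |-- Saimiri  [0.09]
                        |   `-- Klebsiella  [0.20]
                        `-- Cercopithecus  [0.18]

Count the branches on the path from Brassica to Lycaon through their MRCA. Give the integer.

The MRCA of Brassica and Lycaon is the root of the tree.
From Brassica up to that node: 2 branches. From Lycaon up to the same node: 7 branches. Total: 2 + 7 = 9.

9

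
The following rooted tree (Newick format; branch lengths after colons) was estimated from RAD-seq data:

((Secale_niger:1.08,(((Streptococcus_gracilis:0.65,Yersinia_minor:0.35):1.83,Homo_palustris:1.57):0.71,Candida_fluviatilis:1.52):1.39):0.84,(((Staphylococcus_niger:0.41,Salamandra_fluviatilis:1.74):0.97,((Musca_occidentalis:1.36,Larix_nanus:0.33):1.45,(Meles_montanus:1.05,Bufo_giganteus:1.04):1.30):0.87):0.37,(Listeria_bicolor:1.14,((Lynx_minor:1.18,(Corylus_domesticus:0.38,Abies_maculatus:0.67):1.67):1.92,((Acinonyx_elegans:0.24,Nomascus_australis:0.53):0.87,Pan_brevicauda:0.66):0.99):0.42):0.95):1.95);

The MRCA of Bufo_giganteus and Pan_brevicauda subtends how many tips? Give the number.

The MRCA of Bufo_giganteus and Pan_brevicauda is the node subtending (((Staphylococcus_niger,Salamandra_fluviatilis),((Musca_occidentalis,Larix_nanus),(Meles_montanus,Bufo_giganteus))),(Listeria_bicolor,((Lynx_minor,(Corylus_domesticus,Abies_maculatus)),((Acinonyx_elegans,Nomascus_australis),Pan_brevicauda)))).
That clade contains 13 terminal taxa: Abies_maculatus, Acinonyx_elegans, Bufo_giganteus, Corylus_domesticus, Larix_nanus, Listeria_bicolor, Lynx_minor, Meles_montanus, Musca_occidentalis, Nomascus_australis, Pan_brevicauda, Salamandra_fluviatilis, Staphylococcus_niger.

13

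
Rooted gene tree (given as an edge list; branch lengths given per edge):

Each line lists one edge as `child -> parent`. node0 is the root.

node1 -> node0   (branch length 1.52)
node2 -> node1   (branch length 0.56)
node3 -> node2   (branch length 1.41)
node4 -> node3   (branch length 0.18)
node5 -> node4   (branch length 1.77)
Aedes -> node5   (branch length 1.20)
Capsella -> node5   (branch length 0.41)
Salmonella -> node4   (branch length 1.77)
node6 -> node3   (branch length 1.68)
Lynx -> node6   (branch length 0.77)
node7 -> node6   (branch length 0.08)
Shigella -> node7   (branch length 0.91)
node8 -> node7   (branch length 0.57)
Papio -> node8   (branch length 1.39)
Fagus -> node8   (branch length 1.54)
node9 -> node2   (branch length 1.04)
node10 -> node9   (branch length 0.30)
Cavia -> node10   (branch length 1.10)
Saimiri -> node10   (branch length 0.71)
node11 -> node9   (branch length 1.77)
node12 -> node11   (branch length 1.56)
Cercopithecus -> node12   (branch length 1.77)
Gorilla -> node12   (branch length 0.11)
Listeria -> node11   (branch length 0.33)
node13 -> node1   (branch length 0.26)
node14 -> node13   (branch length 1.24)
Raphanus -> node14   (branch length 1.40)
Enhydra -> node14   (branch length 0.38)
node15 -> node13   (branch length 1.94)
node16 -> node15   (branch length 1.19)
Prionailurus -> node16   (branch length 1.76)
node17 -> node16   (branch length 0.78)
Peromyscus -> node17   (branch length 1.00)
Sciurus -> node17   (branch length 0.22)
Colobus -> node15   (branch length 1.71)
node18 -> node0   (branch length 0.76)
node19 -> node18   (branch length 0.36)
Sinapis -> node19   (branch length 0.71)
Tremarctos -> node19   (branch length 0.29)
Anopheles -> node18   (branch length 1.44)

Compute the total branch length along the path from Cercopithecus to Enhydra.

8.58

The path runs Cercopithecus → … → MRCA → … → Enhydra; the MRCA is the node subtending (((((Aedes,Capsella),Salmonella),(Lynx,(Shigella,(Papio,Fagus)))),((Cavia,Saimiri),((Cercopithecus,Gorilla),Listeria))),((Raphanus,Enhydra),((Prionailurus,(Peromyscus,Sciurus)),Colobus))).
Branch lengths along that path: 1.77 + 1.56 + 1.77 + 1.04 + 0.56 + 0.26 + 1.24 + 0.38 = 8.58.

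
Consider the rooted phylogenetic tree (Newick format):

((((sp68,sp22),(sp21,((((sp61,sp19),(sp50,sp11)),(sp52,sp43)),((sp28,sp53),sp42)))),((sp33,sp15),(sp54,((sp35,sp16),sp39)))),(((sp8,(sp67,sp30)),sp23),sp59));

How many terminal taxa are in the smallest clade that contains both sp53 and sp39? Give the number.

18

The MRCA of sp53 and sp39 is the node subtending (((sp68,sp22),(sp21,((((sp61,sp19),(sp50,sp11)),(sp52,sp43)),((sp28,sp53),sp42)))),((sp33,sp15),(sp54,((sp35,sp16),sp39)))).
That clade contains 18 terminal taxa: sp11, sp15, sp16, sp19, sp21, sp22, sp28, sp33, sp35, sp39, sp42, sp43, sp50, sp52, sp53, sp54, sp61, sp68.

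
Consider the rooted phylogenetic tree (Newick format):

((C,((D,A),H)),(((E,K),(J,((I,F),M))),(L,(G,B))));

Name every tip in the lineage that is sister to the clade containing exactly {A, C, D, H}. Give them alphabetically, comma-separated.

The clade containing exactly {A, C, D, H} attaches directly to the root of the tree.
The other lineage descending from that same node — the sister group — is (((E,K),(J,((I,F),M))),(L,(G,B))); its 9 tips in alphabetical order are the answer.

B, E, F, G, I, J, K, L, M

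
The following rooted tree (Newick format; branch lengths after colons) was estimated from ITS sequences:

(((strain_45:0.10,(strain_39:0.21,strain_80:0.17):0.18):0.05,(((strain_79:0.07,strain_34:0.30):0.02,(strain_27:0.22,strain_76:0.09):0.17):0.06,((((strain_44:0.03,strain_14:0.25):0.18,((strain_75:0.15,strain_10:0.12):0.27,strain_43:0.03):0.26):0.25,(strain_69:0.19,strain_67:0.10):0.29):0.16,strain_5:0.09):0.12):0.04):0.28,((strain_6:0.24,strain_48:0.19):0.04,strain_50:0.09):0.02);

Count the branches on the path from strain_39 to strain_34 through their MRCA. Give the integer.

The MRCA of strain_39 and strain_34 is the node subtending ((strain_45,(strain_39,strain_80)),(((strain_79,strain_34),(strain_27,strain_76)),((((strain_44,strain_14),((strain_75,strain_10),strain_43)),(strain_69,strain_67)),strain_5))).
From strain_39 up to that node: 3 branches. From strain_34 up to the same node: 4 branches. Total: 3 + 4 = 7.

7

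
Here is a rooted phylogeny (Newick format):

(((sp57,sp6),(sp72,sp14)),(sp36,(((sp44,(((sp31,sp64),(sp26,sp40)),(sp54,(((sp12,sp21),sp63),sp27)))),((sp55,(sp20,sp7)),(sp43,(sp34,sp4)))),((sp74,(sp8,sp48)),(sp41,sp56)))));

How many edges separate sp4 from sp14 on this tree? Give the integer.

The MRCA of sp4 and sp14 is the root of the tree.
From sp4 up to that node: 7 branches. From sp14 up to the same node: 3 branches. Total: 7 + 3 = 10.

10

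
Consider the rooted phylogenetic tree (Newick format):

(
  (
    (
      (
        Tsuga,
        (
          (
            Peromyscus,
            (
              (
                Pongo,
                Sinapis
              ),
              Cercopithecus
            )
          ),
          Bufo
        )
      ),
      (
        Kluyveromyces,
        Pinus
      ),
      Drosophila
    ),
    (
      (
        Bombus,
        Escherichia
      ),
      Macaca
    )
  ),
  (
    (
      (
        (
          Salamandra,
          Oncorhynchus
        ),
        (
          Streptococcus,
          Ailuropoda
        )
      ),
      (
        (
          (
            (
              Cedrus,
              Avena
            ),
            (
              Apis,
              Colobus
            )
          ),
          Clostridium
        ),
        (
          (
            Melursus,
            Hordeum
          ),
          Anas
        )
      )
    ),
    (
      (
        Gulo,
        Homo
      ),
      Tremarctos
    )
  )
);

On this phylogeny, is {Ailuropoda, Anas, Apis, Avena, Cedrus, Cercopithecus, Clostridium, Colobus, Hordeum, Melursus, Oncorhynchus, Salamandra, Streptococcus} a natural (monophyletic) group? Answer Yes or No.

The MRCA of the listed taxa is the root, so the smallest clade containing them is the whole tree.
That clade also contains Bombus, Bufo, Drosophila, Escherichia, Gulo, Homo, Kluyveromyces, Macaca, Peromyscus, Pinus, Pongo, Sinapis, Tremarctos, Tsuga, which are not in the proposed group, so the group is not monophyletic.

No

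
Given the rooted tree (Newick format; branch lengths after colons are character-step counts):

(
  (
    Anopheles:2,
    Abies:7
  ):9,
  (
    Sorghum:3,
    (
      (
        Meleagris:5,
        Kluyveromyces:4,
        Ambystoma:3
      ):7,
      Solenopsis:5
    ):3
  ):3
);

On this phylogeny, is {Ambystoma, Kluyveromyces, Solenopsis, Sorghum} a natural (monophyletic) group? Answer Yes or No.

No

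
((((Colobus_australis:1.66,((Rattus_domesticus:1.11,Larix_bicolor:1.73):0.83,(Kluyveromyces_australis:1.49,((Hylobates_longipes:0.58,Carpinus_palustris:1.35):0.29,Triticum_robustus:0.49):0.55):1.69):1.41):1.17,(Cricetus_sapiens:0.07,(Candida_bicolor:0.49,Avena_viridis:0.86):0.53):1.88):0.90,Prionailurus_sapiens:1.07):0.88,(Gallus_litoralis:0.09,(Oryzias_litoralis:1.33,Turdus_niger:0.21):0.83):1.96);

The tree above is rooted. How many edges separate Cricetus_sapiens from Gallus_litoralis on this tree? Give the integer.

The MRCA of Cricetus_sapiens and Gallus_litoralis is the root of the tree.
From Cricetus_sapiens up to that node: 4 branches. From Gallus_litoralis up to the same node: 2 branches. Total: 4 + 2 = 6.

6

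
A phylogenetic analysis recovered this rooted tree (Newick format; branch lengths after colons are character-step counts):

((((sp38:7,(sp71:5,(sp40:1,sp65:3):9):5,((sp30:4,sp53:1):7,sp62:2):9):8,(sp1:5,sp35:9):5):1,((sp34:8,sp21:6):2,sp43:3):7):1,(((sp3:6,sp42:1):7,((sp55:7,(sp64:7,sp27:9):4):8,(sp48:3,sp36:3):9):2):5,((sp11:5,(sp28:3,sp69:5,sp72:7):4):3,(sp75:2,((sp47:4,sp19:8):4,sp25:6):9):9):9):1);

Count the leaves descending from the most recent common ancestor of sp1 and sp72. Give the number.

27

The MRCA of sp1 and sp72 is the root, so the clade is the entire tree.
That clade contains 27 terminal taxa: sp1, sp11, sp19, sp21, sp25, sp27, sp28, sp3, sp30, sp34, sp35, sp36, sp38, sp40, sp42, sp43, sp47, sp48, sp53, sp55, sp62, sp64, sp65, sp69, sp71, sp72, sp75.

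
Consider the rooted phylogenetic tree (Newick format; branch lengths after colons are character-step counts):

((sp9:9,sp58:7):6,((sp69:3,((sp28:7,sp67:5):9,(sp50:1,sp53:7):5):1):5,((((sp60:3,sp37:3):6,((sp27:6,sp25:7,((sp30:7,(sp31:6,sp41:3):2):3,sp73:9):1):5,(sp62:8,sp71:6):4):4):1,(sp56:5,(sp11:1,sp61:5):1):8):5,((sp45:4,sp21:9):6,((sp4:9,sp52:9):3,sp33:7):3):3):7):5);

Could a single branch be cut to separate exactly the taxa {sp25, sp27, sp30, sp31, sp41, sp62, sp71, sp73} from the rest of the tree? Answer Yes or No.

The most recent common ancestor of these taxa subtends ((sp27,sp25,((sp30,(sp31,sp41)),sp73)),(sp62,sp71)).
That clade has exactly 8 tips — every listed taxon and nothing else — so the group is monophyletic.

Yes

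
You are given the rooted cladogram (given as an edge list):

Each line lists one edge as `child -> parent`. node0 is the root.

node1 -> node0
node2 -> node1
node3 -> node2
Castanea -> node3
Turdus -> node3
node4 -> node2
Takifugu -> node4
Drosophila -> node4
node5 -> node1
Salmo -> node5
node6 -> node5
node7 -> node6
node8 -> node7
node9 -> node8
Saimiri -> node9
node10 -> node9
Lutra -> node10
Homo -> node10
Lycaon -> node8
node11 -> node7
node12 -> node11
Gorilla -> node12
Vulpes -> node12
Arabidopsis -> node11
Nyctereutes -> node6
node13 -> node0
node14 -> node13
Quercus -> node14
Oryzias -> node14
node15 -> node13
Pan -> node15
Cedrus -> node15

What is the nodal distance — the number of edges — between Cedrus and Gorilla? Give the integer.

10

The MRCA of Cedrus and Gorilla is the root of the tree.
From Cedrus up to that node: 3 branches. From Gorilla up to the same node: 7 branches. Total: 3 + 7 = 10.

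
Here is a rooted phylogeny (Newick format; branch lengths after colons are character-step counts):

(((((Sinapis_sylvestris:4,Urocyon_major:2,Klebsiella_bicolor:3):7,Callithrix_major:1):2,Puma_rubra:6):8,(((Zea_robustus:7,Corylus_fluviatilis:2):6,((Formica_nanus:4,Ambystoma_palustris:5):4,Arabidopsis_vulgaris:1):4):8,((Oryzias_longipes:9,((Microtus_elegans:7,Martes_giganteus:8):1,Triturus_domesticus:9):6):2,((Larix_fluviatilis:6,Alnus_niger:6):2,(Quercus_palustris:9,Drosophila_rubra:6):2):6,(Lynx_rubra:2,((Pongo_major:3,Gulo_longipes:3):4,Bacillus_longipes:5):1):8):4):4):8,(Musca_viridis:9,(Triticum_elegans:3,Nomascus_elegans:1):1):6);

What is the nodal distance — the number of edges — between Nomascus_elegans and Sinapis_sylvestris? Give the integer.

The MRCA of Nomascus_elegans and Sinapis_sylvestris is the root of the tree.
From Nomascus_elegans up to that node: 3 branches. From Sinapis_sylvestris up to the same node: 5 branches. Total: 3 + 5 = 8.

8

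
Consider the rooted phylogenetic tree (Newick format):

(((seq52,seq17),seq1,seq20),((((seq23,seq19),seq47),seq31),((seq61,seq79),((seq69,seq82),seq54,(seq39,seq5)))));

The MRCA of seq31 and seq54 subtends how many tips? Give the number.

11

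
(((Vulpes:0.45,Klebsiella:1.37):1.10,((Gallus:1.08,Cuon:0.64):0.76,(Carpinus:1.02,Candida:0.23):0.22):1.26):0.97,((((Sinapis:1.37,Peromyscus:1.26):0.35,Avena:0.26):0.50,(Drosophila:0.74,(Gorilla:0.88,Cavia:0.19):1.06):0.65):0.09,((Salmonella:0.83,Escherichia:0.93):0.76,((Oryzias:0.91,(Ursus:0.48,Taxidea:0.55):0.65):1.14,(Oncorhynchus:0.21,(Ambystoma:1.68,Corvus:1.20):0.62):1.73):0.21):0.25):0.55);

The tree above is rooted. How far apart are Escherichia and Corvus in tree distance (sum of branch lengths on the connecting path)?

The path runs Escherichia → … → MRCA → … → Corvus; the MRCA is the node subtending ((Salmonella,Escherichia),((Oryzias,(Ursus,Taxidea)),(Oncorhynchus,(Ambystoma,Corvus)))).
Branch lengths along that path: 0.93 + 0.76 + 0.21 + 1.73 + 0.62 + 1.20 = 5.45.

5.45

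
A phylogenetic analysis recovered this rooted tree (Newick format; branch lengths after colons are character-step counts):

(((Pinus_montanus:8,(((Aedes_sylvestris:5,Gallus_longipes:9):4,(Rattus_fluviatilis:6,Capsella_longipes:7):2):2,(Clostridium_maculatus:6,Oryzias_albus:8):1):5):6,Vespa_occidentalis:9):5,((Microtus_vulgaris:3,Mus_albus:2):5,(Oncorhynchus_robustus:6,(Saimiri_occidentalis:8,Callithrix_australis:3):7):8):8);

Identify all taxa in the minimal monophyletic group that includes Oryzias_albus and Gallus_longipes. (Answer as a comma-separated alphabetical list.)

Aedes_sylvestris, Capsella_longipes, Clostridium_maculatus, Gallus_longipes, Oryzias_albus, Rattus_fluviatilis

Tracing Oryzias_albus: it sits inside (Clostridium_maculatus,Oryzias_albus).
Tracing Gallus_longipes: it sits inside (Aedes_sylvestris,Gallus_longipes).
The smallest clade enclosing both is (((Aedes_sylvestris,Gallus_longipes),(Rattus_fluviatilis,Capsella_longipes)),(Clostridium_maculatus,Oryzias_albus)); the answer is its 6 terminal taxa in alphabetical order.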